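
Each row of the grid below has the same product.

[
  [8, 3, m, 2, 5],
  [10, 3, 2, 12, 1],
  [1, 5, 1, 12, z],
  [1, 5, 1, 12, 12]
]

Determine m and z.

Rows 2 and 4 each multiply to 720, so every row has product 720.
Row 1: 8×3×2×5 = 240, so the missing entry is 720 ÷ 240 = 3.
Row 3: 1×5×1×12 = 60, so the missing entry is 720 ÷ 60 = 12.

m = 3, z = 12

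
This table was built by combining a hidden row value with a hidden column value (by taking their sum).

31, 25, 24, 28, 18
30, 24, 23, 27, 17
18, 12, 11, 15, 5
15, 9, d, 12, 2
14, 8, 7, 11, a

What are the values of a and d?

a = 1, d = 8

The difference between any two rows is the same in every column — this is an addition table with the headers hidden.
Row 5 minus row 1 is 14 − 31 = -17, so its entry in column 5 is 18 + (-17) = 1.
Row 4 minus row 1 is 15 − 31 = -16, so its entry in column 3 is 24 + (-16) = 8.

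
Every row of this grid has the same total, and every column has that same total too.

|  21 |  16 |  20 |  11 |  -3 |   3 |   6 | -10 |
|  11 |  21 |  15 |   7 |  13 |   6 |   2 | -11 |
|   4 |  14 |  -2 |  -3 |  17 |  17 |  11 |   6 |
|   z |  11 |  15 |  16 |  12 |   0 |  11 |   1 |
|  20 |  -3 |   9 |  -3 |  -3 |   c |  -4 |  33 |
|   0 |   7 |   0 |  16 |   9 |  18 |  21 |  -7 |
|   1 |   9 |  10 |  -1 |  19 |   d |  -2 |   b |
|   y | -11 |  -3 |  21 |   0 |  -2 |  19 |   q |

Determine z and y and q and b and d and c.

z = -2, y = 9, q = 31, b = 21, d = 7, c = 15

Rows 1 and 2 both sum to 64, so that's the common total.
Row 4: 11 + 15 + 16 + 12 + 0 + 11 + 1 = 66, so its missing entry is 64 − 66 = -2.
Column 1: 21 + 11 + 4 − 2 + 20 + 0 + 1 = 55, so its missing entry is 64 − 55 = 9.
Row 8: 9 − 11 − 3 + 21 + 0 − 2 + 19 = 33, so its missing entry is 64 − 33 = 31.
Column 8: -10 − 11 + 6 + 1 + 33 − 7 + 31 = 43, so its missing entry is 64 − 43 = 21.
Row 7: 1 + 9 + 10 − 1 + 19 − 2 + 21 = 57, so its missing entry is 64 − 57 = 7.
Row 5: 20 − 3 + 9 − 3 − 3 − 4 + 33 = 49, so its missing entry is 64 − 49 = 15.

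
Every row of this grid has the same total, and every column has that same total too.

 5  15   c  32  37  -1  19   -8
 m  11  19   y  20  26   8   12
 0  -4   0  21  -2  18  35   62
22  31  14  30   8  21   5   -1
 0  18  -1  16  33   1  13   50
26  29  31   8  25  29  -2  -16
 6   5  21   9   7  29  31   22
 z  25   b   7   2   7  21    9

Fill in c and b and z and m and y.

c = 31, b = 15, z = 44, m = 27, y = 7

Rows 3 and 4 both sum to 130, so that's the common total.
The known cells in row 1 total 99, leaving 130 − 99 = 31 for the blank.
The known cells in column 3 total 115, leaving 130 − 115 = 15 for the blank.
The known cells in row 8 total 86, leaving 130 − 86 = 44 for the blank.
The known cells in column 1 total 103, leaving 130 − 103 = 27 for the blank.
The known cells in row 2 total 123, leaving 130 − 123 = 7 for the blank.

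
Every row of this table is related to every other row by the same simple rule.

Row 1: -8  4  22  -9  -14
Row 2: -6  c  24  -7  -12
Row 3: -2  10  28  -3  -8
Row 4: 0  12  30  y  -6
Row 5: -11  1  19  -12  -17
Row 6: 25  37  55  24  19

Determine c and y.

c = 6, y = -1

The difference between any two rows is the same in every column — this is an addition table with the headers hidden.
Row 2 minus row 1 is -12 − (-14) = 2, so its entry in column 2 is 4 + 2 = 6.
Row 4 minus row 1 is -6 − (-14) = 8, so its entry in column 4 is -9 + 8 = -1.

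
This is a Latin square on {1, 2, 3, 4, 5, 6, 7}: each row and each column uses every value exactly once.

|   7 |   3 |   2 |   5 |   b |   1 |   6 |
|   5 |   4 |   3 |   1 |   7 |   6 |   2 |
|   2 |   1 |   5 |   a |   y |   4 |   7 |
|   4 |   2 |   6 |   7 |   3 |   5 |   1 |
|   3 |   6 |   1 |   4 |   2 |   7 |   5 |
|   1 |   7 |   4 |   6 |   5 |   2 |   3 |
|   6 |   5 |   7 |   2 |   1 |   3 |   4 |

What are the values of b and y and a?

For row 3, column 4: column 4 already has {1, 2, 4, 5, 6, 7}; that leaves 3.
For row 3, column 5: row 3 already has {1, 2, 3, 4, 5, 7}; that leaves 6.
For row 1, column 5: row 1 already has {1, 2, 3, 5, 6, 7}; that leaves 4.

b = 4, y = 6, a = 3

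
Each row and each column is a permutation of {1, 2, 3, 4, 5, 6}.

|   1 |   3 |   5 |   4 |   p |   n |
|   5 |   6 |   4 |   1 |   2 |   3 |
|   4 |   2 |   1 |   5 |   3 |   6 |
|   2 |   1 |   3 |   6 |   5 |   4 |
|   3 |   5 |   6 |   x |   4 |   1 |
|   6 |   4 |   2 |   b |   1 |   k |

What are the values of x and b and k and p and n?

Cell (1,5): column 5 already has {1, 2, 3, 4, 5} → 6.
Cell (5,4): row 5 already has {1, 3, 4, 5, 6} → 2.
At (row 1, col 6): row 1 already has {1, 3, 4, 5, 6}, so the value is 2.
For row 6, column 6: column 6 already has {1, 2, 3, 4, 6}; that leaves 5.
Cell (6,4): row 6 already has {1, 2, 4, 5, 6} → 3.

x = 2, b = 3, k = 5, p = 6, n = 2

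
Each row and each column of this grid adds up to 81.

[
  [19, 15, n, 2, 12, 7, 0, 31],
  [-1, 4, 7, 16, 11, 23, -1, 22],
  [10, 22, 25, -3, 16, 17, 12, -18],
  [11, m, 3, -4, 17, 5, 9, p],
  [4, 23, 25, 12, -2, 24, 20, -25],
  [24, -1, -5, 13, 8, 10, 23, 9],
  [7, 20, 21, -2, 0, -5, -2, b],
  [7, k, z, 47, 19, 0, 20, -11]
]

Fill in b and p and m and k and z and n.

The known cells in row 7 total 39, leaving 81 − 39 = 42 for the blank.
The known cells in column 8 total 50, leaving 81 − 50 = 31 for the blank.
The known cells in row 4 total 72, leaving 81 − 72 = 9 for the blank.
The known cells in column 2 total 92, leaving 81 − 92 = -11 for the blank.
The known cells in row 1 total 86, leaving 81 − 86 = -5 for the blank.
The known cells in row 8 total 71, leaving 81 − 71 = 10 for the blank.

b = 42, p = 31, m = 9, k = -11, z = 10, n = -5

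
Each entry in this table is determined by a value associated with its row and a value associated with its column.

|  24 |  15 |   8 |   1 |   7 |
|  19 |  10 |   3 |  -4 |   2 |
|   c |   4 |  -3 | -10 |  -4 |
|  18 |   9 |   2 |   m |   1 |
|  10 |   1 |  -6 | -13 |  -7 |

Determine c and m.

c = 13, m = -5

The difference between any two rows is the same in every column — this is an addition table with the headers hidden.
Row 3 minus row 1 is -4 − 7 = -11, so its entry in column 1 is 24 + (-11) = 13.
Row 4 minus row 1 is 1 − 7 = -6, so its entry in column 4 is 1 + (-6) = -5.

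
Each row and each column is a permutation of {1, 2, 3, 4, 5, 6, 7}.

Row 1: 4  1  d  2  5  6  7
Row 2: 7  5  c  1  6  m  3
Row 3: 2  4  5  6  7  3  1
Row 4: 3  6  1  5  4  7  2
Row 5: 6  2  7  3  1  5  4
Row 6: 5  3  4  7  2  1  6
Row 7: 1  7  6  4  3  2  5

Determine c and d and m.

For row 1, column 3: row 1 already has {1, 2, 4, 5, 6, 7}; that leaves 3.
At (row 2, col 3): column 3 already has {1, 3, 4, 5, 6, 7}, so the value is 2.
At (row 2, col 6): row 2 already has {1, 2, 3, 5, 6, 7}, so the value is 4.

c = 2, d = 3, m = 4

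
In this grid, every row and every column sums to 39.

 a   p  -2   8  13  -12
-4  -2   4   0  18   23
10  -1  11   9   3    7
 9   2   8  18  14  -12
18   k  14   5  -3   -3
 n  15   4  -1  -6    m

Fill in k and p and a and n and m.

k = 8, p = 17, a = 15, n = -9, m = 36

Column 6 has -12 + 23 + 7 − 12 − 3 = 3; the blank must be 39 − 3 = 36.
Row 6 has 15 + 4 − 1 − 6 + 36 = 48; the blank must be 39 − 48 = -9.
Column 1 has -4 + 10 + 9 + 18 − 9 = 24; the blank must be 39 − 24 = 15.
Row 1 has 15 − 2 + 8 + 13 − 12 = 22; the blank must be 39 − 22 = 17.
Row 5 has 18 + 14 + 5 − 3 − 3 = 31; the blank must be 39 − 31 = 8.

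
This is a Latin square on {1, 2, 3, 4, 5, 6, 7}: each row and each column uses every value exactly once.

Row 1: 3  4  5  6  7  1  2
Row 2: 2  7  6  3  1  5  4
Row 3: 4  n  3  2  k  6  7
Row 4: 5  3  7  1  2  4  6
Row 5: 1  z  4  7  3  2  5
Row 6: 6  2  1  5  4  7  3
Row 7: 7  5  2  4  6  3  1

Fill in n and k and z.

For row 3, column 5: column 5 already has {1, 2, 3, 4, 6, 7}; that leaves 5.
Cell (5,2): row 5 already has {1, 2, 3, 4, 5, 7} → 6.
For row 3, column 2: row 3 already has {2, 3, 4, 5, 6, 7}; that leaves 1.

n = 1, k = 5, z = 6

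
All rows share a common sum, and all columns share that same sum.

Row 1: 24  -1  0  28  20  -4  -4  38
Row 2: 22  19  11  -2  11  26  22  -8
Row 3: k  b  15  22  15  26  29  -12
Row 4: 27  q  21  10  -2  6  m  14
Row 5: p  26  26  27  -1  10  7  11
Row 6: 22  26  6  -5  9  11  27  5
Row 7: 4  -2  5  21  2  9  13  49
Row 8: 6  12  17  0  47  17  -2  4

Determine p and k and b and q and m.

p = -5, k = 1, b = 5, q = 16, m = 9

Rows 1 and 2 both sum to 101, so that's the common total.
Row 5: 26 + 26 + 27 − 1 + 10 + 7 + 11 = 106, so its missing entry is 101 − 106 = -5.
Column 1: 24 + 22 + 27 − 5 + 22 + 4 + 6 = 100, so its missing entry is 101 − 100 = 1.
Row 3: 1 + 15 + 22 + 15 + 26 + 29 − 12 = 96, so its missing entry is 101 − 96 = 5.
Column 2: -1 + 19 + 5 + 26 + 26 − 2 + 12 = 85, so its missing entry is 101 − 85 = 16.
Row 4: 27 + 16 + 21 + 10 − 2 + 6 + 14 = 92, so its missing entry is 101 − 92 = 9.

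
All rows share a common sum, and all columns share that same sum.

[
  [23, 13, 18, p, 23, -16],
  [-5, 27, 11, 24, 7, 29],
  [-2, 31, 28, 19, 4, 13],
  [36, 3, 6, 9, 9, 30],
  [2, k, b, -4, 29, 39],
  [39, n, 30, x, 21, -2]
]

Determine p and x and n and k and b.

p = 32, x = 13, n = -8, k = 27, b = 0

Rows 2 and 3 both sum to 93, so that's the common total.
Row 1 has 23 + 13 + 18 + 23 − 16 = 61; the blank must be 93 − 61 = 32.
Column 3 has 18 + 11 + 28 + 6 + 30 = 93; the blank must be 93 − 93 = 0.
Column 4 has 32 + 24 + 19 + 9 − 4 = 80; the blank must be 93 − 80 = 13.
Row 6 has 39 + 30 + 13 + 21 − 2 = 101; the blank must be 93 − 101 = -8.
Row 5 has 2 + 0 − 4 + 29 + 39 = 66; the blank must be 93 − 66 = 27.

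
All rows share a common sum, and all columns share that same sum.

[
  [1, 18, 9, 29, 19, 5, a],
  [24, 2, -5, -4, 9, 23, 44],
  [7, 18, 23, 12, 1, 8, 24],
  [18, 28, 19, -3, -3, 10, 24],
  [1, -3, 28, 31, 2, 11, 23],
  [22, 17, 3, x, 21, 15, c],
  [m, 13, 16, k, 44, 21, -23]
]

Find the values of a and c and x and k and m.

a = 12, c = -11, x = 26, k = 2, m = 20

Rows 2 and 3 both sum to 93, so that's the common total.
Row 1 has 1 + 18 + 9 + 29 + 19 + 5 = 81; the blank must be 93 − 81 = 12.
Column 7 has 12 + 44 + 24 + 24 + 23 − 23 = 104; the blank must be 93 − 104 = -11.
Column 1 has 1 + 24 + 7 + 18 + 1 + 22 = 73; the blank must be 93 − 73 = 20.
Row 6 has 22 + 17 + 3 + 21 + 15 − 11 = 67; the blank must be 93 − 67 = 26.
Row 7 has 20 + 13 + 16 + 44 + 21 − 23 = 91; the blank must be 93 − 91 = 2.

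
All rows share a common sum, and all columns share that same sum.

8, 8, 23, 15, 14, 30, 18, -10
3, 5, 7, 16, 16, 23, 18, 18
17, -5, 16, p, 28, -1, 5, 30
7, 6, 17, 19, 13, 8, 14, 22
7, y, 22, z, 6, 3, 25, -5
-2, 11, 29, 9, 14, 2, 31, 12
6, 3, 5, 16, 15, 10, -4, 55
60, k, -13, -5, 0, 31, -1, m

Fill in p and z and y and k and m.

Rows 1 and 2 both sum to 106, so that's the common total.
Column 8 has -10 + 18 + 30 + 22 − 5 + 12 + 55 = 122; the blank must be 106 − 122 = -16.
Row 8 has 60 − 13 − 5 + 0 + 31 − 1 − 16 = 56; the blank must be 106 − 56 = 50.
Row 3 has 17 − 5 + 16 + 28 − 1 + 5 + 30 = 90; the blank must be 106 − 90 = 16.
Column 4 has 15 + 16 + 16 + 19 + 9 + 16 − 5 = 86; the blank must be 106 − 86 = 20.
Row 5 has 7 + 22 + 20 + 6 + 3 + 25 − 5 = 78; the blank must be 106 − 78 = 28.

p = 16, z = 20, y = 28, k = 50, m = -16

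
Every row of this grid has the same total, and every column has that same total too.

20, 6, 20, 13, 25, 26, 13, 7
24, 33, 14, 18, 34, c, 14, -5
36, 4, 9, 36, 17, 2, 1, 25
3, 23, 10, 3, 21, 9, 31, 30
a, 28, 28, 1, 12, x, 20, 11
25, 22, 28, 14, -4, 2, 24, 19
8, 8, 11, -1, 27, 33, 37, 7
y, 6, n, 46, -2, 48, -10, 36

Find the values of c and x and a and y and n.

c = -2, x = 12, a = 18, y = -4, n = 10

Rows 1 and 3 both sum to 130, so that's the common total.
The known cells in row 2 total 132, leaving 130 − 132 = -2 for the blank.
The known cells in column 6 total 118, leaving 130 − 118 = 12 for the blank.
The known cells in row 5 total 112, leaving 130 − 112 = 18 for the blank.
The known cells in column 1 total 134, leaving 130 − 134 = -4 for the blank.
The known cells in row 8 total 120, leaving 130 − 120 = 10 for the blank.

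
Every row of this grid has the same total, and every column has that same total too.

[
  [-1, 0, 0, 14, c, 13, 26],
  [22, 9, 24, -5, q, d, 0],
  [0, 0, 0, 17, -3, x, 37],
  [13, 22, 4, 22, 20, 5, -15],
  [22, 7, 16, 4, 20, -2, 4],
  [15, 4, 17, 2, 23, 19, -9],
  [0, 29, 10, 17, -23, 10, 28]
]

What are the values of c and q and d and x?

Rows 4 and 5 both sum to 71, so that's the common total.
The known cells in row 3 total 51, leaving 71 − 51 = 20 for the blank.
The known cells in row 1 total 52, leaving 71 − 52 = 19 for the blank.
The known cells in column 5 total 56, leaving 71 − 56 = 15 for the blank.
The known cells in row 2 total 65, leaving 71 − 65 = 6 for the blank.

c = 19, q = 15, d = 6, x = 20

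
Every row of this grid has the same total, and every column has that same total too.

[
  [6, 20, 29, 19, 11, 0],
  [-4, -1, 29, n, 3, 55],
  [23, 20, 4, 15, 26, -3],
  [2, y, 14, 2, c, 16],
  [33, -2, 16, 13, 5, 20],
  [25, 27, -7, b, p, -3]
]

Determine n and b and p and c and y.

n = 3, b = 33, p = 10, c = 30, y = 21

Rows 1 and 3 both sum to 85, so that's the common total.
The known cells in column 2 total 64, leaving 85 − 64 = 21 for the blank.
The known cells in row 4 total 55, leaving 85 − 55 = 30 for the blank.
The known cells in column 5 total 75, leaving 85 − 75 = 10 for the blank.
The known cells in row 6 total 52, leaving 85 − 52 = 33 for the blank.
The known cells in row 2 total 82, leaving 85 − 82 = 3 for the blank.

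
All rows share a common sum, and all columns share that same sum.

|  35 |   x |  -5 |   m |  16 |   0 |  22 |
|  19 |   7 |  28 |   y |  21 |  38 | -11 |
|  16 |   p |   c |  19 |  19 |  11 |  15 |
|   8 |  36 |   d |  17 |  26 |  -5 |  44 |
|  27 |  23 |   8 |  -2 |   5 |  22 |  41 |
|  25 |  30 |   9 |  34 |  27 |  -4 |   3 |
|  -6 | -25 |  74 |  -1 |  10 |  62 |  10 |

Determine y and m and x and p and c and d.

Rows 5 and 6 both sum to 124, so that's the common total.
Row 4 has 8 + 36 + 17 + 26 − 5 + 44 = 126; the blank must be 124 − 126 = -2.
Column 3 has -5 + 28 − 2 + 8 + 9 + 74 = 112; the blank must be 124 − 112 = 12.
Row 3 has 16 + 12 + 19 + 19 + 11 + 15 = 92; the blank must be 124 − 92 = 32.
Column 2 has 7 + 32 + 36 + 23 + 30 − 25 = 103; the blank must be 124 − 103 = 21.
Row 1 has 35 + 21 − 5 + 16 + 0 + 22 = 89; the blank must be 124 − 89 = 35.
Row 2 has 19 + 7 + 28 + 21 + 38 − 11 = 102; the blank must be 124 − 102 = 22.

y = 22, m = 35, x = 21, p = 32, c = 12, d = -2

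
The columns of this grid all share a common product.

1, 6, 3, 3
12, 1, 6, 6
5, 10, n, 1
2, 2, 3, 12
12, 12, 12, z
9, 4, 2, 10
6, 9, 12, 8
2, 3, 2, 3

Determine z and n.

z = 3, n = 5

Columns 1 and 2 each multiply to 155520, so every column has product 155520.
Column 4: 3×6×1×12×10×8×3 = 51840, so the missing entry is 155520 ÷ 51840 = 3.
Column 3: 3×6×3×12×2×12×2 = 31104, so the missing entry is 155520 ÷ 31104 = 5.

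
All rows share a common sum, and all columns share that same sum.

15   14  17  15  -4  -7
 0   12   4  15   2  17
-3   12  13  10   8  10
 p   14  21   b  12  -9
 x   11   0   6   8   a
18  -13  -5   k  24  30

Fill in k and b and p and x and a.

k = -4, b = 8, p = 4, x = 16, a = 9

Rows 1 and 2 both sum to 50, so that's the common total.
Column 6 has -7 + 17 + 10 − 9 + 30 = 41; the blank must be 50 − 41 = 9.
Row 5 has 11 + 0 + 6 + 8 + 9 = 34; the blank must be 50 − 34 = 16.
Column 1 has 15 + 0 − 3 + 16 + 18 = 46; the blank must be 50 − 46 = 4.
Row 4 has 4 + 14 + 21 + 12 − 9 = 42; the blank must be 50 − 42 = 8.
Row 6 has 18 − 13 − 5 + 24 + 30 = 54; the blank must be 50 − 54 = -4.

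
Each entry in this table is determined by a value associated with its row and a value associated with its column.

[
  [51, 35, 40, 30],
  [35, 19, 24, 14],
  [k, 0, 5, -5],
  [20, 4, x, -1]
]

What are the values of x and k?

The difference between any two rows is the same in every column — this is an addition table with the headers hidden.
Row 4 minus row 1 is -1 − 30 = -31, so its entry in column 3 is 40 + (-31) = 9.
Row 3 minus row 1 is -5 − 30 = -35, so its entry in column 1 is 51 + (-35) = 16.

x = 9, k = 16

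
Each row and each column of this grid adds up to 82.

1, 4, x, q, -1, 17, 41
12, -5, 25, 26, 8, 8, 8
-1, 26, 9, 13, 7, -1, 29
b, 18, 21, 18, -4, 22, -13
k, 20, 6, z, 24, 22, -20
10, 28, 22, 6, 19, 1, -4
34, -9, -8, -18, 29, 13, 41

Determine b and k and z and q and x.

Row 4: 18 + 21 + 18 − 4 + 22 − 13 = 62, so its missing entry is 82 − 62 = 20.
Column 1: 1 + 12 − 1 + 20 + 10 + 34 = 76, so its missing entry is 82 − 76 = 6.
Row 5: 6 + 20 + 6 + 24 + 22 − 20 = 58, so its missing entry is 82 − 58 = 24.
Column 4: 26 + 13 + 18 + 24 + 6 − 18 = 69, so its missing entry is 82 − 69 = 13.
Row 1: 1 + 4 + 13 − 1 + 17 + 41 = 75, so its missing entry is 82 − 75 = 7.

b = 20, k = 6, z = 24, q = 13, x = 7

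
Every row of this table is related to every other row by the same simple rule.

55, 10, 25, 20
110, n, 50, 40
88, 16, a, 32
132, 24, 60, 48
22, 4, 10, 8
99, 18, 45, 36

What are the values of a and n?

a = 40, n = 20

Each row is a constant multiple of every other row — this is a multiplication table with the headers hidden.
Row 3 is 88/55 = 8/5 times row 1, so its entry in column 3 is 25 × 8/5 = 40.
Row 2 is 110/55 = 2/1 times row 1, so its entry in column 2 is 10 × 2/1 = 20.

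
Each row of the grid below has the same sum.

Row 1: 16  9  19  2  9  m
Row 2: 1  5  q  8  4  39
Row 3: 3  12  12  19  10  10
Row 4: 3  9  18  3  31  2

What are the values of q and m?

q = 9, m = 11

Rows 3 and 4 both add up to 66, so every row sums to 66.
Row 2: 1 + 5 + 8 + 4 + 39 = 57, so the missing entry is 66 − 57 = 9.
Row 1: 16 + 9 + 19 + 2 + 9 = 55, so the missing entry is 66 − 55 = 11.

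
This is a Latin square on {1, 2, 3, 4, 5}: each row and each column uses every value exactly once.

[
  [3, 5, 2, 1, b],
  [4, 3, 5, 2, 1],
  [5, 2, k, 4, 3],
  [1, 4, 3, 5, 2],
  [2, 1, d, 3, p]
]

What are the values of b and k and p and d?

b = 4, k = 1, p = 5, d = 4

At (row 1, col 5): row 1 already has {1, 2, 3, 5}, so the value is 4.
Cell (5,5): column 5 already has {1, 2, 3, 4} → 5.
At (row 5, col 3): row 5 already has {1, 2, 3, 5}, so the value is 4.
At (row 3, col 3): row 3 already has {2, 3, 4, 5}, so the value is 1.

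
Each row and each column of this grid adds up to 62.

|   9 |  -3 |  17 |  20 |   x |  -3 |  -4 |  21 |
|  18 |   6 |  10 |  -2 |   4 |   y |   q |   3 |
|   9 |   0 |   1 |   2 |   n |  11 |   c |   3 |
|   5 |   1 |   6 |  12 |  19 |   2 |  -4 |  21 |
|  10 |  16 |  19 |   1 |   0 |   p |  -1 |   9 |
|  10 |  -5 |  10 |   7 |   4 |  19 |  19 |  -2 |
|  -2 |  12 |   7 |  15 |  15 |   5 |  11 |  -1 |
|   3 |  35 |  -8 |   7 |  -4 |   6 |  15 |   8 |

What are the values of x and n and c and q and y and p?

x = 5, n = 19, c = 17, q = 9, y = 14, p = 8

Row 1: 9 − 3 + 17 + 20 − 3 − 4 + 21 = 57, so its missing entry is 62 − 57 = 5.
Column 5: 5 + 4 + 19 + 0 + 4 + 15 − 4 = 43, so its missing entry is 62 − 43 = 19.
Row 5: 10 + 16 + 19 + 1 + 0 − 1 + 9 = 54, so its missing entry is 62 − 54 = 8.
Column 6: -3 + 11 + 2 + 8 + 19 + 5 + 6 = 48, so its missing entry is 62 − 48 = 14.
Row 3: 9 + 0 + 1 + 2 + 19 + 11 + 3 = 45, so its missing entry is 62 − 45 = 17.
Row 2: 18 + 6 + 10 − 2 + 4 + 14 + 3 = 53, so its missing entry is 62 − 53 = 9.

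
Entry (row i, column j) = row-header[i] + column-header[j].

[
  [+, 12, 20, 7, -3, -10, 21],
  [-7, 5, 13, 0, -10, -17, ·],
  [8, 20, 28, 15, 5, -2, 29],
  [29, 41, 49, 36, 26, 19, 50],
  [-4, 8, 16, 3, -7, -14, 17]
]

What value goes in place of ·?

-7 + 21 = 14.

14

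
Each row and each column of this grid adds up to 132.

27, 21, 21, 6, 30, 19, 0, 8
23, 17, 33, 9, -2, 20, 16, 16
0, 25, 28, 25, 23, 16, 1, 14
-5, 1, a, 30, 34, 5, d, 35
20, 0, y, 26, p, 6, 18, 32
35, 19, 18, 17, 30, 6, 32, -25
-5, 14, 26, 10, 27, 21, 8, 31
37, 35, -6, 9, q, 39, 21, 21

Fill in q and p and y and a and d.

The known cells in row 8 total 156, leaving 132 − 156 = -24 for the blank.
The known cells in column 5 total 118, leaving 132 − 118 = 14 for the blank.
The known cells in row 5 total 116, leaving 132 − 116 = 16 for the blank.
The known cells in column 7 total 96, leaving 132 − 96 = 36 for the blank.
The known cells in row 4 total 136, leaving 132 − 136 = -4 for the blank.

q = -24, p = 14, y = 16, a = -4, d = 36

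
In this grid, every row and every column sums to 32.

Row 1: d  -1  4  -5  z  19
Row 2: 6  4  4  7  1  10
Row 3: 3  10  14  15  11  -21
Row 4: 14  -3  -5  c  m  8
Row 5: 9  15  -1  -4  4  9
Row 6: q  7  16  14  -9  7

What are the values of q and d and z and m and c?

q = -3, d = 3, z = 12, m = 13, c = 5

The known cells in column 4 total 27, leaving 32 − 27 = 5 for the blank.
The known cells in row 4 total 19, leaving 32 − 19 = 13 for the blank.
The known cells in column 5 total 20, leaving 32 − 20 = 12 for the blank.
The known cells in row 1 total 29, leaving 32 − 29 = 3 for the blank.
The known cells in row 6 total 35, leaving 32 − 35 = -3 for the blank.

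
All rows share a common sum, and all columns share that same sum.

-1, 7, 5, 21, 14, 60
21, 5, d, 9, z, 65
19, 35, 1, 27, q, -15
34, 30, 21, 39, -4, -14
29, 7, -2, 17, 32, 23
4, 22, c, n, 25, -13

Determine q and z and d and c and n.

Rows 1 and 4 both sum to 106, so that's the common total.
Row 3 has 19 + 35 + 1 + 27 − 15 = 67; the blank must be 106 − 67 = 39.
Column 5 has 14 + 39 − 4 + 32 + 25 = 106; the blank must be 106 − 106 = 0.
Row 2 has 21 + 5 + 9 + 0 + 65 = 100; the blank must be 106 − 100 = 6.
Column 4 has 21 + 9 + 27 + 39 + 17 = 113; the blank must be 106 − 113 = -7.
Row 6 has 4 + 22 − 7 + 25 − 13 = 31; the blank must be 106 − 31 = 75.

q = 39, z = 0, d = 6, c = 75, n = -7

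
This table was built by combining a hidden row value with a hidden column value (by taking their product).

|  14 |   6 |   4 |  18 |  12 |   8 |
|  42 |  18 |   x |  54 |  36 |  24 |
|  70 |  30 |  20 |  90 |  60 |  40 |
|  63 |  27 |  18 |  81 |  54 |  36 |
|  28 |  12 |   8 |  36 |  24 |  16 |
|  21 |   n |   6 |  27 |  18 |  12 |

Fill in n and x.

n = 9, x = 12

Each row is a constant multiple of every other row — this is a multiplication table with the headers hidden.
Row 6 is 18/12 = 3/2 times row 1, so its entry in column 2 is 6 × 3/2 = 9.
Row 2 is 36/12 = 3/1 times row 1, so its entry in column 3 is 4 × 3/1 = 12.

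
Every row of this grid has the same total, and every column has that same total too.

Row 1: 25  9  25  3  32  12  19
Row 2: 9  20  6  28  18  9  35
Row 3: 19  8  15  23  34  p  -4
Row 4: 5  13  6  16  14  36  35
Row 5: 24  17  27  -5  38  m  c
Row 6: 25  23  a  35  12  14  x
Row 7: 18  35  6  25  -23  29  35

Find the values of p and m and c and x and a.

p = 30, m = -5, c = 29, x = -24, a = 40

Rows 1 and 2 both sum to 125, so that's the common total.
Row 3: 19 + 8 + 15 + 23 + 34 − 4 = 95, so its missing entry is 125 − 95 = 30.
Column 6: 12 + 9 + 30 + 36 + 14 + 29 = 130, so its missing entry is 125 − 130 = -5.
Row 5: 24 + 17 + 27 − 5 + 38 − 5 = 96, so its missing entry is 125 − 96 = 29.
Column 7: 19 + 35 − 4 + 35 + 29 + 35 = 149, so its missing entry is 125 − 149 = -24.
Row 6: 25 + 23 + 35 + 12 + 14 − 24 = 85, so its missing entry is 125 − 85 = 40.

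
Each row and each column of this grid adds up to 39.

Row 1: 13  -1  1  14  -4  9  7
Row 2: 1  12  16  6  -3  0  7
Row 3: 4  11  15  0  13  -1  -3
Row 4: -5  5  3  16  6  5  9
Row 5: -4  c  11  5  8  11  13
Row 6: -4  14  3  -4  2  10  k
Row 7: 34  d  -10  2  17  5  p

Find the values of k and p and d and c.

k = 18, p = -12, d = 3, c = -5

The known cells in row 5 total 44, leaving 39 − 44 = -5 for the blank.
The known cells in column 2 total 36, leaving 39 − 36 = 3 for the blank.
The known cells in row 7 total 51, leaving 39 − 51 = -12 for the blank.
The known cells in row 6 total 21, leaving 39 − 21 = 18 for the blank.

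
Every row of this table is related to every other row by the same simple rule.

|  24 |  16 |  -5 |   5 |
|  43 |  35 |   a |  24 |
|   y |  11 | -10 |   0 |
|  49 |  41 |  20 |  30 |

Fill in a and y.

a = 14, y = 19

The difference between any two rows is the same in every column — this is an addition table with the headers hidden.
Row 2 minus row 1 is 24 − 5 = 19, so its entry in column 3 is -5 + 19 = 14.
Row 3 minus row 1 is 0 − 5 = -5, so its entry in column 1 is 24 + (-5) = 19.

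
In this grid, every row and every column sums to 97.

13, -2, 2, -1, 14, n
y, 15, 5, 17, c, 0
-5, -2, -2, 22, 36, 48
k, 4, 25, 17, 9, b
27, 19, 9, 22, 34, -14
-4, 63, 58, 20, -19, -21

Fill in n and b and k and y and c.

Column 5: 14 + 36 + 9 + 34 − 19 = 74, so its missing entry is 97 − 74 = 23.
Row 1: 13 − 2 + 2 − 1 + 14 = 26, so its missing entry is 97 − 26 = 71.
Row 2: 15 + 5 + 17 + 23 + 0 = 60, so its missing entry is 97 − 60 = 37.
Column 1: 13 + 37 − 5 + 27 − 4 = 68, so its missing entry is 97 − 68 = 29.
Row 4: 29 + 4 + 25 + 17 + 9 = 84, so its missing entry is 97 − 84 = 13.

n = 71, b = 13, k = 29, y = 37, c = 23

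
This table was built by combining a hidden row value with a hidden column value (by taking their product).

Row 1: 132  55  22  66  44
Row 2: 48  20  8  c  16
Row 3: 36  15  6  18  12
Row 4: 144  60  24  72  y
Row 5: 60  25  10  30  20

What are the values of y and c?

y = 48, c = 24

Each row is a constant multiple of every other row — this is a multiplication table with the headers hidden.
Row 4 is 24/22 = 12/11 times row 1, so its entry in column 5 is 44 × 12/11 = 48.
Row 2 is 8/22 = 4/11 times row 1, so its entry in column 4 is 66 × 4/11 = 24.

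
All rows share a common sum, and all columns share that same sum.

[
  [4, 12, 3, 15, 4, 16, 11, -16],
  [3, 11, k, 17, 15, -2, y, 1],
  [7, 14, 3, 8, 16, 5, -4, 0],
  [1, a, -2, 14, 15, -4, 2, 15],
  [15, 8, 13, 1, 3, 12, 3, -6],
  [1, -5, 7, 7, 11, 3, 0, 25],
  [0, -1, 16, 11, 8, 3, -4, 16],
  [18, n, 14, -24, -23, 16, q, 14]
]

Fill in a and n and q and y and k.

Rows 1 and 3 both sum to 49, so that's the common total.
Column 3: 3 + 3 − 2 + 13 + 7 + 16 + 14 = 54, so its missing entry is 49 − 54 = -5.
Row 4: 1 − 2 + 14 + 15 − 4 + 2 + 15 = 41, so its missing entry is 49 − 41 = 8.
Column 2: 12 + 11 + 14 + 8 + 8 − 5 − 1 = 47, so its missing entry is 49 − 47 = 2.
Row 8: 18 + 2 + 14 − 24 − 23 + 16 + 14 = 17, so its missing entry is 49 − 17 = 32.
Row 2: 3 + 11 − 5 + 17 + 15 − 2 + 1 = 40, so its missing entry is 49 − 40 = 9.

a = 8, n = 2, q = 32, y = 9, k = -5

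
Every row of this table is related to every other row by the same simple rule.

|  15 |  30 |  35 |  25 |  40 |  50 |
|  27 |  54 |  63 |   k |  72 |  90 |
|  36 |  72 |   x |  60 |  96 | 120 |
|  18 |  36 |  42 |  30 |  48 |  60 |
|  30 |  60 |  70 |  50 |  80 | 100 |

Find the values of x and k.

Each row is a constant multiple of every other row — this is a multiplication table with the headers hidden.
Row 3 is 120/50 = 12/5 times row 1, so its entry in column 3 is 35 × 12/5 = 84.
Row 2 is 90/50 = 9/5 times row 1, so its entry in column 4 is 25 × 9/5 = 45.

x = 84, k = 45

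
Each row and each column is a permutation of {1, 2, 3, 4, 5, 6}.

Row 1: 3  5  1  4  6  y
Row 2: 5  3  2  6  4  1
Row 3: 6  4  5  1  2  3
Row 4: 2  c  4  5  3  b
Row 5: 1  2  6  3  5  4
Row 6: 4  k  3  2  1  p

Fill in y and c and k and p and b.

y = 2, c = 1, k = 6, p = 5, b = 6

At (row 1, col 6): row 1 already has {1, 3, 4, 5, 6}, so the value is 2.
At (row 6, col 2): row 6 is missing {5, 6} and column 2 is missing {1, 6}, so the value is 6.
For row 6, column 6: row 6 already has {1, 2, 3, 4, 6}; that leaves 5.
At (row 4, col 2): column 2 already has {2, 3, 4, 5, 6}, so the value is 1.
Cell (4,6): row 4 already has {1, 2, 3, 4, 5} → 6.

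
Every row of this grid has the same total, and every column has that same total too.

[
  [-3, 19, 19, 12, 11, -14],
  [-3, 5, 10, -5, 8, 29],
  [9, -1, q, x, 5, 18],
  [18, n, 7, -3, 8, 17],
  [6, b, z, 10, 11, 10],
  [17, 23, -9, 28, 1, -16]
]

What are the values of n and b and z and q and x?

n = -3, b = 1, z = 6, q = 11, x = 2

Rows 1 and 2 both sum to 44, so that's the common total.
Row 4 has 18 + 7 − 3 + 8 + 17 = 47; the blank must be 44 − 47 = -3.
Column 4 has 12 − 5 − 3 + 10 + 28 = 42; the blank must be 44 − 42 = 2.
Row 3 has 9 − 1 + 2 + 5 + 18 = 33; the blank must be 44 − 33 = 11.
Column 3 has 19 + 10 + 11 + 7 − 9 = 38; the blank must be 44 − 38 = 6.
Row 5 has 6 + 6 + 10 + 11 + 10 = 43; the blank must be 44 − 43 = 1.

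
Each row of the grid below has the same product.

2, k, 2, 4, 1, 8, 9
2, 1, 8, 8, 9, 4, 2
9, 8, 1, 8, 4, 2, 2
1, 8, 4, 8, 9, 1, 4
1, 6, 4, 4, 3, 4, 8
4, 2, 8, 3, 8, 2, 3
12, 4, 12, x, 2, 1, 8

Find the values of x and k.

Rows 4 and 6 each multiply to 9216, so every row has product 9216.
Row 7: 12×4×12×2×1×8 = 9216, so the missing entry is 9216 ÷ 9216 = 1.
Row 1: 2×2×4×1×8×9 = 1152, so the missing entry is 9216 ÷ 1152 = 8.

x = 1, k = 8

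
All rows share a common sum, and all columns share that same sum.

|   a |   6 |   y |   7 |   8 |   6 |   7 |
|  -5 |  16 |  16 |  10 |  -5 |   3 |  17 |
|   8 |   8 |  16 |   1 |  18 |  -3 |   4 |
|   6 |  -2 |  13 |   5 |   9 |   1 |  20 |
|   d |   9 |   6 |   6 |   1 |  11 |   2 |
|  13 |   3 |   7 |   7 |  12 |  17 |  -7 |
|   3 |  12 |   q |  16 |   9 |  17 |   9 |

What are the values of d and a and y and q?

d = 17, a = 10, y = 8, q = -14

Rows 2 and 3 both sum to 52, so that's the common total.
The known cells in row 5 total 35, leaving 52 − 35 = 17 for the blank.
The known cells in row 7 total 66, leaving 52 − 66 = -14 for the blank.
The known cells in column 3 total 44, leaving 52 − 44 = 8 for the blank.
The known cells in row 1 total 42, leaving 52 − 42 = 10 for the blank.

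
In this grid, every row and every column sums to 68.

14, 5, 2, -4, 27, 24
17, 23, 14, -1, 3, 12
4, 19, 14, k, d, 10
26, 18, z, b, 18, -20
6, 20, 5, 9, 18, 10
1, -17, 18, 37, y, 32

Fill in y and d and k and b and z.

y = -3, d = 5, k = 16, b = 11, z = 15

Row 6: 1 − 17 + 18 + 37 + 32 = 71, so its missing entry is 68 − 71 = -3.
Column 5: 27 + 3 + 18 + 18 − 3 = 63, so its missing entry is 68 − 63 = 5.
Row 3: 4 + 19 + 14 + 5 + 10 = 52, so its missing entry is 68 − 52 = 16.
Column 4: -4 − 1 + 16 + 9 + 37 = 57, so its missing entry is 68 − 57 = 11.
Row 4: 26 + 18 + 11 + 18 − 20 = 53, so its missing entry is 68 − 53 = 15.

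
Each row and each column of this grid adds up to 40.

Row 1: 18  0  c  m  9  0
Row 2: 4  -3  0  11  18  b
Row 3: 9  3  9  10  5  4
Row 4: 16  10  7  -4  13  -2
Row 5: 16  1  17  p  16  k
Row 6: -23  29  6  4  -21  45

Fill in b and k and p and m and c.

b = 10, k = -17, p = 7, m = 12, c = 1

Row 2 has 4 − 3 + 0 + 11 + 18 = 30; the blank must be 40 − 30 = 10.
Column 3 has 0 + 9 + 7 + 17 + 6 = 39; the blank must be 40 − 39 = 1.
Row 1 has 18 + 0 + 1 + 9 + 0 = 28; the blank must be 40 − 28 = 12.
Column 4 has 12 + 11 + 10 − 4 + 4 = 33; the blank must be 40 − 33 = 7.
Row 5 has 16 + 1 + 17 + 7 + 16 = 57; the blank must be 40 − 57 = -17.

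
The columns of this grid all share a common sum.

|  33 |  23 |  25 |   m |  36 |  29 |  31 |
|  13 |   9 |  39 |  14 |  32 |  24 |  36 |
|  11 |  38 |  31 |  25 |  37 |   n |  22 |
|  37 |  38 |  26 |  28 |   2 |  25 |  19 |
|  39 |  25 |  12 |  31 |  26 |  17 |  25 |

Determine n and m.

n = 38, m = 35

The complete columns each total 133.
Column 6 is missing 133 − 95 = 38 (since 29 + 24 + 25 + 17 = 95).
Column 4 is missing 133 − 98 = 35 (since 14 + 25 + 28 + 31 = 98).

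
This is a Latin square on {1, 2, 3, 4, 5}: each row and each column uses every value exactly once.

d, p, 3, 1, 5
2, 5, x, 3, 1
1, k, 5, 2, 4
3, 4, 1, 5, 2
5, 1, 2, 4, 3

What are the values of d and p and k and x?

d = 4, p = 2, k = 3, x = 4

At (row 2, col 3): row 2 already has {1, 2, 3, 5}, so the value is 4.
For row 3, column 2: row 3 already has {1, 2, 4, 5}; that leaves 3.
Cell (1,2): column 2 already has {1, 3, 4, 5} → 2.
For row 1, column 1: row 1 already has {1, 2, 3, 5}; that leaves 4.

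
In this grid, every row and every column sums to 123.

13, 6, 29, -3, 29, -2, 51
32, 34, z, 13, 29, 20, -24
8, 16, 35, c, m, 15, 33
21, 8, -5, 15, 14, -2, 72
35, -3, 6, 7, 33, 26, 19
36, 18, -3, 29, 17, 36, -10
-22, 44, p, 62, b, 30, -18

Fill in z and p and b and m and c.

z = 19, p = 42, b = -15, m = 16, c = 0

Row 2 has 32 + 34 + 13 + 29 + 20 − 24 = 104; the blank must be 123 − 104 = 19.
Column 3 has 29 + 19 + 35 − 5 + 6 − 3 = 81; the blank must be 123 − 81 = 42.
Row 7 has -22 + 44 + 42 + 62 + 30 − 18 = 138; the blank must be 123 − 138 = -15.
Column 5 has 29 + 29 + 14 + 33 + 17 − 15 = 107; the blank must be 123 − 107 = 16.
Row 3 has 8 + 16 + 35 + 16 + 15 + 33 = 123; the blank must be 123 − 123 = 0.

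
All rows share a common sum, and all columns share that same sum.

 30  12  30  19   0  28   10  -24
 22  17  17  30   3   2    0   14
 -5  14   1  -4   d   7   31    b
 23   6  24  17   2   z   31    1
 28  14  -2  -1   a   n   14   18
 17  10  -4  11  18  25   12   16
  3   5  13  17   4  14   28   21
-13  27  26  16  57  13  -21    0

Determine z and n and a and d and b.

Rows 1 and 2 both sum to 105, so that's the common total.
The known cells in column 8 total 46, leaving 105 − 46 = 59 for the blank.
The known cells in row 3 total 103, leaving 105 − 103 = 2 for the blank.
The known cells in column 5 total 86, leaving 105 − 86 = 19 for the blank.
The known cells in row 5 total 90, leaving 105 − 90 = 15 for the blank.
The known cells in row 4 total 104, leaving 105 − 104 = 1 for the blank.

z = 1, n = 15, a = 19, d = 2, b = 59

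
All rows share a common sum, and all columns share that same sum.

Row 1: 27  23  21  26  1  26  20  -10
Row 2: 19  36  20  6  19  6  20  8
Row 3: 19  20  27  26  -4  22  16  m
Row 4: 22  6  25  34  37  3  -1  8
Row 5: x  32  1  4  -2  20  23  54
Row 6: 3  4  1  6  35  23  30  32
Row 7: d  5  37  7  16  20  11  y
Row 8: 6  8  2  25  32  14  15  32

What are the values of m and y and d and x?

m = 8, y = 2, d = 36, x = 2

Rows 1 and 2 both sum to 134, so that's the common total.
Row 5 has 32 + 1 + 4 − 2 + 20 + 23 + 54 = 132; the blank must be 134 − 132 = 2.
Row 3 has 19 + 20 + 27 + 26 − 4 + 22 + 16 = 126; the blank must be 134 − 126 = 8.
Column 8 has -10 + 8 + 8 + 8 + 54 + 32 + 32 = 132; the blank must be 134 − 132 = 2.
Row 7 has 5 + 37 + 7 + 16 + 20 + 11 + 2 = 98; the blank must be 134 − 98 = 36.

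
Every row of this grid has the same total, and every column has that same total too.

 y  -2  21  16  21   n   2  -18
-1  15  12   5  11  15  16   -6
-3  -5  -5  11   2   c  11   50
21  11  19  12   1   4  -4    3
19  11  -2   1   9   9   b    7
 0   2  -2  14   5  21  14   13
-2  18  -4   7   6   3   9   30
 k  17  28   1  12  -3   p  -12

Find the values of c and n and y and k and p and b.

Rows 2 and 4 both sum to 67, so that's the common total.
The known cells in row 5 total 54, leaving 67 − 54 = 13 for the blank.
The known cells in column 7 total 61, leaving 67 − 61 = 6 for the blank.
The known cells in row 8 total 49, leaving 67 − 49 = 18 for the blank.
The known cells in column 1 total 52, leaving 67 − 52 = 15 for the blank.
The known cells in row 1 total 55, leaving 67 − 55 = 12 for the blank.
The known cells in row 3 total 61, leaving 67 − 61 = 6 for the blank.

c = 6, n = 12, y = 15, k = 18, p = 6, b = 13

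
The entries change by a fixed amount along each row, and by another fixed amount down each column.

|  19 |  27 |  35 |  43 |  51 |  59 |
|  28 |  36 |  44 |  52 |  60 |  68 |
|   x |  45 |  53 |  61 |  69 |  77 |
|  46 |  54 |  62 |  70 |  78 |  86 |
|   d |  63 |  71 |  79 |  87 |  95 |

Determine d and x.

Along each row the entries change by 8 per step; down each column they change by 9.
Row 5: from 63 at column 2, stepping by 8 to column 1 gives 55.
Row 3: from 45 at column 2, stepping by 8 to column 1 gives 37.

d = 55, x = 37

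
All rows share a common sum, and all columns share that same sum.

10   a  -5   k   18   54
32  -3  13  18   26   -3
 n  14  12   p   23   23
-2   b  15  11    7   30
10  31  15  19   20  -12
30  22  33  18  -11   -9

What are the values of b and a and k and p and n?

b = 22, a = -3, k = 9, p = 8, n = 3

Rows 2 and 5 both sum to 83, so that's the common total.
Row 4 has -2 + 15 + 11 + 7 + 30 = 61; the blank must be 83 − 61 = 22.
Column 2 has -3 + 14 + 22 + 31 + 22 = 86; the blank must be 83 − 86 = -3.
Row 1 has 10 − 3 − 5 + 18 + 54 = 74; the blank must be 83 − 74 = 9.
Column 1 has 10 + 32 − 2 + 10 + 30 = 80; the blank must be 83 − 80 = 3.
Row 3 has 3 + 14 + 12 + 23 + 23 = 75; the blank must be 83 − 75 = 8.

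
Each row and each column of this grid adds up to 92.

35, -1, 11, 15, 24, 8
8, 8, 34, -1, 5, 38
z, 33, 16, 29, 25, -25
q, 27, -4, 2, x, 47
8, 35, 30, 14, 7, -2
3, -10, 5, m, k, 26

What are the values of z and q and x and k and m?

Row 3 has 33 + 16 + 29 + 25 − 25 = 78; the blank must be 92 − 78 = 14.
Column 1 has 35 + 8 + 14 + 8 + 3 = 68; the blank must be 92 − 68 = 24.
Row 4 has 24 + 27 − 4 + 2 + 47 = 96; the blank must be 92 − 96 = -4.
Column 5 has 24 + 5 + 25 − 4 + 7 = 57; the blank must be 92 − 57 = 35.
Row 6 has 3 − 10 + 5 + 35 + 26 = 59; the blank must be 92 − 59 = 33.

z = 14, q = 24, x = -4, k = 35, m = 33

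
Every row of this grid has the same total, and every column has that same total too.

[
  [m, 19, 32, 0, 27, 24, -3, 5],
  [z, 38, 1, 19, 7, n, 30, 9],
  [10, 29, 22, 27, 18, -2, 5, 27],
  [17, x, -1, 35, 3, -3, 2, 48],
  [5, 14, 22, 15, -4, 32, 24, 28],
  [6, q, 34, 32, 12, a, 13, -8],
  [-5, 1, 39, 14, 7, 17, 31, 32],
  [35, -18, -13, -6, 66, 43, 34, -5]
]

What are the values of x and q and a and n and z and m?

x = 35, q = 18, a = 29, n = -4, z = 36, m = 32

Rows 3 and 5 both sum to 136, so that's the common total.
Row 4 has 17 − 1 + 35 + 3 − 3 + 2 + 48 = 101; the blank must be 136 − 101 = 35.
Row 1 has 19 + 32 + 0 + 27 + 24 − 3 + 5 = 104; the blank must be 136 − 104 = 32.
Column 2 has 19 + 38 + 29 + 35 + 14 + 1 − 18 = 118; the blank must be 136 − 118 = 18.
Row 6 has 6 + 18 + 34 + 32 + 12 + 13 − 8 = 107; the blank must be 136 − 107 = 29.
Column 6 has 24 − 2 − 3 + 32 + 29 + 17 + 43 = 140; the blank must be 136 − 140 = -4.
Row 2 has 38 + 1 + 19 + 7 − 4 + 30 + 9 = 100; the blank must be 136 − 100 = 36.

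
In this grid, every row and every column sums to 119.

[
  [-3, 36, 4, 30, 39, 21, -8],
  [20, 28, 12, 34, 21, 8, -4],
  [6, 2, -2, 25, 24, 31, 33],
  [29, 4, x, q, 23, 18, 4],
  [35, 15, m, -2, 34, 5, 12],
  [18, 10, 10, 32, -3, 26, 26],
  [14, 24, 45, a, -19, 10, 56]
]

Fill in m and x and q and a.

Row 5 has 35 + 15 − 2 + 34 + 5 + 12 = 99; the blank must be 119 − 99 = 20.
Column 3 has 4 + 12 − 2 + 20 + 10 + 45 = 89; the blank must be 119 − 89 = 30.
Row 4 has 29 + 4 + 30 + 23 + 18 + 4 = 108; the blank must be 119 − 108 = 11.
Row 7 has 14 + 24 + 45 − 19 + 10 + 56 = 130; the blank must be 119 − 130 = -11.

m = 20, x = 30, q = 11, a = -11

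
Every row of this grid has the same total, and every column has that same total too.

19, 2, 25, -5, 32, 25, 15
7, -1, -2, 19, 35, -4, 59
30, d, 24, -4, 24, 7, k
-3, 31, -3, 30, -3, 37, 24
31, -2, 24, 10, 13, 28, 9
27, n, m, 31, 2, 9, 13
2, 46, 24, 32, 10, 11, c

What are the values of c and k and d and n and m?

c = -12, k = 5, d = 27, n = 10, m = 21

Rows 1 and 2 both sum to 113, so that's the common total.
Row 7 has 2 + 46 + 24 + 32 + 10 + 11 = 125; the blank must be 113 − 125 = -12.
Column 7 has 15 + 59 + 24 + 9 + 13 − 12 = 108; the blank must be 113 − 108 = 5.
Row 3 has 30 + 24 − 4 + 24 + 7 + 5 = 86; the blank must be 113 − 86 = 27.
Column 2 has 2 − 1 + 27 + 31 − 2 + 46 = 103; the blank must be 113 − 103 = 10.
Row 6 has 27 + 10 + 31 + 2 + 9 + 13 = 92; the blank must be 113 − 92 = 21.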